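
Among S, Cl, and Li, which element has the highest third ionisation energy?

Li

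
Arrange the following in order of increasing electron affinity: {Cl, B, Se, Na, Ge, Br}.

B is in period 2, group 13; Na is in period 3, group 1; Cl is in period 3, group 17; Ge is in period 4, group 14; Se is in period 4, group 16; Br is in period 4, group 17.
Electron affinity generally becomes more exothermic across a period toward the halogens and less exothermic down a group.
Here both period and group differ, so the two effects have to be weighed against each other.
Na > B: this pair runs against the simple trend — see the exception note.
Ge > Na: period and group pull opposite ways; the across-period shift dominates (119 vs 53 kJ/mol).
Se > Ge: Se lies to the right of Ge in period 4, so the across-period effect alone puts Se higher.
Br > Se: both are in period 4; the period trend gives Br the larger value.
Cl > Br: they share group 17; the group trend gives Cl the larger value.
Note the exception: Na has a higher electron affinity than B, contrary to the simple trend — B's ns²np¹ configuration gives only a small electron affinity — the sparsely filled np subshell binds an added electron weakly.
Tabulated electron affinity (kJ/mol): B 27, Na 53, Cl 349, Ge 119, Se 195, Br 325.
So from lowest to highest: B < Na < Ge < Se < Br < Cl.

B < Na < Ge < Se < Br < Cl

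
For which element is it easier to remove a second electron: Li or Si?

Si

IE_2 is the cost of taking one more electron from the +1 cation: Li⁺ is the bare [He] core; Si⁺ still has 3 valence electrons.
Breaking into a closed-shell core is much more expensive than removing a leftover valence electron — Li has the largest IE_2 here.
The numbers (kJ/mol): Li 7298, Si 1577.
Putting it together, IE_2: Si < Li.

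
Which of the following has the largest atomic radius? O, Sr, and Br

Sr

O is in period 2, group 16; Br is in period 4, group 17; Sr is in period 5, group 2.
Moving right in a period, electrons are added to the same shell under a stronger nuclear pull, so atoms get smaller; moving down, a new shell is opened and atoms get larger.
Here both period and group differ, so the two effects have to be weighed against each other.
Br > O: period and group pull opposite ways; the down-group shift dominates (114 vs 63 pm).
Sr > Br: relative to Br, both the across-period and down-group shifts push Sr's atomic radius up.
Approximate values (pm): O 63, Br 114, Sr 185.
The largest atomic radius among these belongs to Sr.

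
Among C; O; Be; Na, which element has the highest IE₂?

Na

IE_2 is the cost of taking one more electron from the +1 cation: C⁺ still has 3 valence electrons; O⁺ still has 5 valence electrons; Be⁺ still has 1 valence electron; Na⁺ is the bare [Ne] core.
Breaking into a closed-shell core is much more expensive than removing a leftover valence electron — Na has the largest IE_2 here.
Valence configurations: C⁺ [He]2s²2p¹, O⁺ [He]2s²2p³, Be⁺ [He]2s¹.
Approximate IE_2 values (kJ/mol): C 2353, O 3388, Be 1757, Na 4562.
Putting it together, IE_2: Be < C < O < Na.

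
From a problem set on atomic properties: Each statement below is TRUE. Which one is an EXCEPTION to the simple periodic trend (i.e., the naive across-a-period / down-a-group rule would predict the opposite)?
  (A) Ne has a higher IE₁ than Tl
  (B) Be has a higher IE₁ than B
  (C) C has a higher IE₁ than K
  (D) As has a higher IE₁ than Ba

The general trend: IE₁ increases across a period and decreases down a group.
(A) Ne (period 2, group 18) vs Tl (period 6, group 13): the stated order agrees with the simple trend.
(B) Be (period 2, group 2) vs B (period 2, group 13): the stated order contradicts the simple trend.
(C) C (period 2, group 14) vs K (period 4, group 1): the stated order agrees with the simple trend.
(D) As (period 4, group 15) vs Ba (period 6, group 2): the stated order agrees with the simple trend.
The exception is (B): removing B's lone 2p electron is easier than breaking Be's filled 2s².

(B)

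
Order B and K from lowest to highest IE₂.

B < K

The second ionization energy removes an electron from the +1 ion. For each element: B⁺ still has 2 valence electrons; K⁺ is the bare [Ar] core.
Pulling an electron out of a noble-gas core costs far more than removing a remaining valence electron, so K sits at the high end of IE_2.
Approximate IE_2 values (kJ/mol): B 2427, K 3052.
Putting it together, IE_2: B < K.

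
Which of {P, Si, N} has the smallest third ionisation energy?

P

Consider each +2 ion: P²⁺ still has 3 valence electrons; Si²⁺ still has 2 valence electrons; N²⁺ still has 3 valence electrons.
All are still removing valence electrons, so compare the +2 ions as you would atoms: IE_3 generally rises across a period (higher Z_eff) and falls down a group (larger shell), subject to the usual subshell exceptions.
Valence configurations: P²⁺ [Ne]3s²3p¹, Si²⁺ [Ne]3s², N²⁺ [He]2s²2p¹.
P²⁺ loses a lone 3p electron whereas Si²⁺ must break into a filled 3s² pair, so IE_3(Si) > IE_3(P) even though P has the higher nuclear charge.
Tabulated IE_3 (kJ/mol): P 2914, Si 3232, N 4578.
Putting it together, IE_3: P < Si < N.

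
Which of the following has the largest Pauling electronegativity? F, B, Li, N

F

Li is in period 2, group 1; B is in period 2, group 13; N is in period 2, group 15; F is in period 2, group 17.
EN rises left→right (higher Z_eff, smaller atoms) and falls top→bottom (larger, more shielded atoms).
All lie in period 2, so electronegativity increases left to right.
The largest Pauling electronegativity among these belongs to F.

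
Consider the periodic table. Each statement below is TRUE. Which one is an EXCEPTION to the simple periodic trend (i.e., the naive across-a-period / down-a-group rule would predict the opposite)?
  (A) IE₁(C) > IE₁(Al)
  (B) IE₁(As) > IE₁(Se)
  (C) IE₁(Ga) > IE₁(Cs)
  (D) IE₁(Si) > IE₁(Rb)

The general trend: first ionization energy increases across a period and decreases down a group.
(A) C (period 2, group 14) vs Al (period 3, group 13): the stated order agrees with the simple trend.
(B) As (period 4, group 15) vs Se (period 4, group 16): the stated order contradicts the simple trend.
(C) Ga (period 4, group 13) vs Cs (period 6, group 1): the stated order agrees with the simple trend.
(D) Si (period 3, group 14) vs Rb (period 5, group 1): the stated order agrees with the simple trend.
The exception is (B): Se (4p⁴) ionizes more easily than half-filled As (4p³).

(B)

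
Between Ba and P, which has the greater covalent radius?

Ba

P is in period 3, group 15; Ba is in period 6, group 2.
Moving right in a period, electrons are added to the same shell under a stronger nuclear pull, so atoms get smaller; moving down, a new shell is opened and atoms get larger.
Here both period and group differ, so the two effects have to be weighed against each other.
Ba > P: relative to P, both the across-period and down-group shifts push Ba's atomic radius up.
Tabulated atomic radius (pm): P 111, Ba 196.
So Ba has the greater covalent radius (Ba > P).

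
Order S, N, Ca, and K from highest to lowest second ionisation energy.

The second ionization energy removes an electron from the +1 ion. For each element: S⁺ still has 5 valence electrons; N⁺ still has 4 valence electrons; Ca⁺ still has 1 valence electron; K⁺ is the bare [Ar] core.
Core electrons are held far more tightly than valence electrons, so K tops the IE_2 order.
Valence configurations: S⁺ [Ne]3s²3p³, N⁺ [He]2s²2p², Ca⁺ [Ar]4s¹.
Tabulated IE_2 (kJ/mol): S 2252, N 2856, Ca 1145, K 3052.
So the second ionization energies run Ca < S < N < K.

K > N > S > Ca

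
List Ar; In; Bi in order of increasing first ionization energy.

Ar is in period 3, group 18; In is in period 5, group 13; Bi is in period 6, group 15.
IE₁ increases left→right with effective nuclear charge and decreases top→bottom as the valence shell moves farther out.
Here both period and group differ, so the two effects have to be weighed against each other.
Bi > In: the two effects oppose for this pair; the across-period effect wins (703 vs 558 kJ/mol).
Ar > Bi: both effects reinforce here, so Ar is clearly the higher of the two.
Approximate values (kJ/mol): Ar 1521, In 558, Bi 703.
So from lowest to highest: In < Bi < Ar.

In < Bi < Ar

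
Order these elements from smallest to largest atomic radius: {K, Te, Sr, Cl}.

Cl < Te < Sr < K

Cl is in period 3, group 17; K is in period 4, group 1; Sr is in period 5, group 2; Te is in period 5, group 16.
Radius decreases left→right (rising Z_eff, same n) and increases top→bottom (higher n).
Neither a single period nor a single group — weigh both effects.
Te > Cl: relative to Cl, both the across-period and down-group shifts push Te's atomic radius up.
Sr > Te: Sr lies to the left of Te in period 5, so the across-period effect alone puts Sr larger.
K > Sr: the two effects oppose for this pair; the across-period effect wins (196 vs 185 pm).
Tabulated atomic radius (pm): Cl 99, K 196, Sr 185, Te 136.
So from smallest to largest: Cl < Te < Sr < K.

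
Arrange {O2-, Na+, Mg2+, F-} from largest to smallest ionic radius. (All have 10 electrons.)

O2-, F-, Na+, Mg2+

All of these have 10 electrons, so size is governed by nuclear charge alone: the more protons, the stronger the pull on the same electron cloud, and the smaller the ion.
Nuclear charges: Mg2+ (Z=12), Na+ (Z=11), F- (Z=9), O2- (Z=8).
Largest to smallest: O2- > F- > Na+ > Mg2+.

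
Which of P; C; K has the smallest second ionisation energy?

After 1 electron has been removed, what remains? P⁺ still has 4 valence electrons; C⁺ still has 3 valence electrons; K⁺ is the bare [Ar] core.
Pulling an electron out of a noble-gas core costs far more than removing a remaining valence electron, so K sits at the high end of IE_2.
Valence configurations: P⁺ [Ne]3s²3p², C⁺ [He]2s²2p¹.
Approximate IE_2 values (kJ/mol): P 1907, C 2353, K 3052.
So the second ionization energies run P < C < K.

P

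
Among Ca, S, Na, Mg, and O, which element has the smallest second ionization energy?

Ca

The second ionization energy removes an electron from the +1 ion. For each element: Ca⁺ still has 1 valence electron; S⁺ still has 5 valence electrons; Na⁺ is the bare [Ne] core; Mg⁺ still has 1 valence electron; O⁺ still has 5 valence electrons.
Pulling an electron out of a noble-gas core costs far more than removing a remaining valence electron, so Na sits at the high end of IE_2.
Valence configurations: Ca⁺ [Ar]4s¹, S⁺ [Ne]3s²3p³, Mg⁺ [Ne]3s¹, O⁺ [He]2s²2p³.
The numbers (kJ/mol): Ca 1145, S 2252, Na 4562, Mg 1451, O 3388.
Putting it together, IE_2: Ca < Mg < S < O < Na.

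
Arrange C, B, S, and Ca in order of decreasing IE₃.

Ca > C > B > S

After 2 electrons have been removed, what remains? C²⁺ still has 2 valence electrons; B²⁺ still has 1 valence electron; S²⁺ still has 4 valence electrons; Ca²⁺ is the bare [Ar] core.
Core electrons are held far more tightly than valence electrons, so Ca tops the IE_3 order.
Valence configurations: C²⁺ [He]2s², B²⁺ [He]2s¹, S²⁺ [Ne]3s²3p².
The numbers (kJ/mol): C 4620, B 3660, S 3357, Ca 4912.
Hence IE_3: S < B < C < Ca.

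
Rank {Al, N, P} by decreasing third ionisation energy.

N, P, Al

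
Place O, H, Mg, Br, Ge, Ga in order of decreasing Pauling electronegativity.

H is in period 1, group 1; O is in period 2, group 16; Mg is in period 3, group 2; Ga is in period 4, group 13; Ge is in period 4, group 14; Br is in period 4, group 17.
Atoms toward the upper right of the periodic table pull bonding electrons most strongly.
These span different periods and groups, so the two trends combine.
Ga > Mg: period and group pull opposite ways; the across-period shift dominates (1.81 vs 1.31).
Ge > Ga: both are in period 4; the period trend gives Ge the larger value.
H > Ge: period and group pull opposite ways; the down-group shift dominates (2.20 vs 2.01).
Br > H: the two effects oppose for this pair; the across-period effect wins (2.96 vs 2.20).
O > Br: the two effects oppose for this pair; the down-group effect wins (3.44 vs 2.96).
Approximate values (Pauling): H 2.20, O 3.44, Mg 1.31, Ga 1.81, Ge 2.01, Br 2.96.
So from highest to lowest: O > Br > H > Ge > Ga > Mg.

O, Br, H, Ge, Ga, Mg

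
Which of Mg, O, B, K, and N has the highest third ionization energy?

Mg

The third ionization energy removes an electron from the +2 ion. For each element: Mg²⁺ is the bare [Ne] core; O²⁺ still has 4 valence electrons; B²⁺ still has 1 valence electron; K²⁺ is already 1 electron into the core; N²⁺ still has 3 valence electrons.
Usually core removal costs more than valence removal, but here the competition is close: a tightly held n=2 valence electron can cost more to remove than an n=3 core electron, so the actual values have to decide it.
Valence configurations: O²⁺ [He]2s²2p², B²⁺ [He]2s¹, N²⁺ [He]2s²2p¹.
The numbers (kJ/mol): Mg 7733, O 5300, B 3660, K 4420, N 4578.
Overall IE_3 order: B < K < N < O < Mg.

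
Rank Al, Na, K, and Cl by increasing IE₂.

Al < Cl < K < Na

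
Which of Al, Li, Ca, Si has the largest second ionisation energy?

Li

The second ionization energy removes an electron from the +1 ion. For each element: Al⁺ still has 2 valence electrons; Li⁺ is the bare [He] core; Ca⁺ still has 1 valence electron; Si⁺ still has 3 valence electrons.
Pulling an electron out of a noble-gas core costs far more than removing a remaining valence electron, so Li sits at the high end of IE_2.
Valence configurations: Al⁺ [Ne]3s², Ca⁺ [Ar]4s¹, Si⁺ [Ne]3s²3p¹.
Si⁺ loses a lone 3p electron whereas Al⁺ must break into a filled 3s² pair, so IE_2(Al) > IE_2(Si) even though Si has the higher nuclear charge.
Tabulated IE_2 (kJ/mol): Al 1817, Li 7298, Ca 1145, Si 1577.
So the second ionization energies run Ca < Si < Al < Li.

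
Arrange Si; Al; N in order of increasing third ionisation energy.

After 2 electrons have been removed, what remains? Si²⁺ still has 2 valence electrons; Al²⁺ still has 1 valence electron; N²⁺ still has 3 valence electrons.
All are still removing valence electrons, so compare the +2 ions as you would atoms: IE_3 generally rises across a period (higher Z_eff) and falls down a group (larger shell), subject to the usual subshell exceptions.
Valence configurations: Si²⁺ [Ne]3s², Al²⁺ [Ne]3s¹, N²⁺ [He]2s²2p¹.
The numbers (kJ/mol): Si 3232, Al 2745, N 4578.
Putting it together, IE_3: Al < Si < N.

Al < Si < N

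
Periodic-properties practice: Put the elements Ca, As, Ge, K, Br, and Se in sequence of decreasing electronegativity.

Br > Se > As > Ge > Ca > K

K is in period 4, group 1; Ca is in period 4, group 2; Ge is in period 4, group 14; As is in period 4, group 15; Se is in period 4, group 16; Br is in period 4, group 17.
Atoms toward the upper right of the periodic table pull bonding electrons most strongly.
All lie in period 4, so electronegativity increases left to right.
So from highest to lowest: Br > Se > As > Ge > Ca > K.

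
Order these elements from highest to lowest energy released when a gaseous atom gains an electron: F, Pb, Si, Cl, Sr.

F is in period 2, group 17; Si is in period 3, group 14; Cl is in period 3, group 17; Sr is in period 5, group 2; Pb is in period 6, group 14.
Adding an electron releases more energy for atoms nearer the top right (short of the noble gases).
Neither a single period nor a single group — weigh both effects.
Pb > Sr: period and group pull opposite ways; the across-period shift dominates (35 vs 5 kJ/mol).
Si > Pb: they share group 14; the group trend gives Si the larger value.
F > Si: both effects reinforce here, so F is clearly the higher of the two.
Cl > F: this pair runs against the simple trend — see the exception note.
Note the exception: Cl has a higher electron affinity than F, contrary to the simple trend — F's small 2p subshell makes the incoming electron feel strong e⁻–e⁻ repulsion, so Cl actually releases more energy on gaining an electron.
Tabulated electron affinity (kJ/mol): F 328, Si 134, Cl 349, Sr 5, Pb 35.
So from highest to lowest: Cl > F > Si > Pb > Sr.

Cl, F, Si, Pb, Sr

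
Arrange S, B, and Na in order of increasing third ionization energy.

S, B, Na

The third ionization energy removes an electron from the +2 ion. For each element: S²⁺ still has 4 valence electrons; B²⁺ still has 1 valence electron; Na²⁺ is already 1 electron into the core.
Breaking into a closed-shell core is much more expensive than removing a leftover valence electron — Na has the largest IE_3 here.
Valence configurations: S²⁺ [Ne]3s²3p², B²⁺ [He]2s¹.
The numbers (kJ/mol): S 3357, B 3660, Na 6910.
So the third ionization energies run S < B < Na.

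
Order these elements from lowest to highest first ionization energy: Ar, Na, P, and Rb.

Rb, Na, P, Ar

Na is in period 3, group 1; P is in period 3, group 15; Ar is in period 3, group 18; Rb is in period 5, group 1.
First ionization energy rises across a period (greater Z_eff holds electrons more tightly) and falls down a group (valence electrons are farther from the nucleus).
These span different periods and groups, so the two trends combine.
Na > Rb: they share group 1; the group trend gives Na the larger value.
P > Na: P lies to the right of Na in period 3, so the across-period effect alone puts P higher.
Ar > P: both are in period 3; the period trend gives Ar the larger value.
Approximate values (kJ/mol): Na 496, P 1012, Ar 1521, Rb 403.
So from lowest to highest: Rb < Na < P < Ar.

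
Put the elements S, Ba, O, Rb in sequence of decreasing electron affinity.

S > O > Rb > Ba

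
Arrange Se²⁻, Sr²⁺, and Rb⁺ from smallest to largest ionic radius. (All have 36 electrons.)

Sr²⁺, Rb⁺, Se²⁻

All of these have 36 electrons, so size is governed by nuclear charge alone: the more protons, the stronger the pull on the same electron cloud, and the smaller the ion.
Nuclear charges: Sr²⁺ (Z=38), Rb⁺ (Z=37), Se²⁻ (Z=34).
Smallest to largest: Sr²⁺ < Rb⁺ < Se²⁻.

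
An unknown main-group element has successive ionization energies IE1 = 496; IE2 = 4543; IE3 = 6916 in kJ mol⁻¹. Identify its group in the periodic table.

Look for the largest jump between consecutive ionization energies: IE2/IE1 ≈ 9.2, far larger than any earlier ratio.
That jump marks the point where a core electron is being removed. So the atom has 1 valence electron.
A main-group element with 1 valence electron is in group 1.

Group 1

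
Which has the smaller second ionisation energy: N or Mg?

Consider each +1 ion: N⁺ still has 4 valence electrons; Mg⁺ still has 1 valence electron.
All are still removing valence electrons, so compare the +1 ions as you would atoms: IE_2 generally rises across a period (higher Z_eff) and falls down a group (larger shell), subject to the usual subshell exceptions.
Valence configurations: N⁺ [He]2s²2p², Mg⁺ [Ne]3s¹.
Approximate IE_2 values (kJ/mol): N 2856, Mg 1451.
Overall IE_2 order: Mg < N.

Mg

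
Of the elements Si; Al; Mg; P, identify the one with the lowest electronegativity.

Atoms toward the upper right of the periodic table pull bonding electrons most strongly.
All lie in period 3, so electronegativity increases left to right.
The lowest electronegativity among these belongs to Mg.

Mg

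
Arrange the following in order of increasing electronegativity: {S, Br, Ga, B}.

EN rises left→right (higher Z_eff, smaller atoms) and falls top→bottom (larger, more shielded atoms).
Here both period and group differ, so the two effects have to be weighed against each other.
B > Ga: B sits above Ga in group 13, so the down-group effect alone puts B higher.
S > B: period and group pull opposite ways; the across-period shift dominates (2.58 vs 2.04).
Br > S: the two effects oppose for this pair; the across-period effect wins (2.96 vs 2.58).
For reference (Pauling): B 2.04, S 2.58, Ga 1.81, Br 2.96.
So from lowest to highest: Ga < B < S < Br.

Ga, B, S, Br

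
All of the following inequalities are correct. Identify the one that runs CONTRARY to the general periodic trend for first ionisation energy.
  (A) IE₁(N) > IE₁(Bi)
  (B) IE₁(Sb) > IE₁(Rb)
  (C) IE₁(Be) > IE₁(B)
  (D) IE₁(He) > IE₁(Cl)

(C)

The general trend: first ionisation energy increases across a period and decreases down a group.
(A) N (period 2, group 15) vs Bi (period 6, group 15): the stated order agrees with the simple trend.
(B) Sb (period 5, group 15) vs Rb (period 5, group 1): the stated order agrees with the simple trend.
(C) Be (period 2, group 2) vs B (period 2, group 13): the stated order contradicts the simple trend.
(D) He (period 1, group 18) vs Cl (period 3, group 17): the stated order agrees with the simple trend.
The exception is (C): removing B's lone 2p electron is easier than breaking Be's filled 2s².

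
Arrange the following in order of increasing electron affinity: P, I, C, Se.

P, C, Se, I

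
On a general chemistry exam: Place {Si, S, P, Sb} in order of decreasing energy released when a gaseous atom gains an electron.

S > Si > Sb > P

Si is in period 3, group 14; P is in period 3, group 15; S is in period 3, group 16; Sb is in period 5, group 15.
Adding an electron releases more energy for atoms nearer the top right (short of the noble gases).
Here both period and group differ, so the two effects have to be weighed against each other.
Sb > P: this pair runs against the simple trend — see the exception note.
Si > Sb: period and group pull opposite ways; the down-group shift dominates (134 vs 103 kJ/mol).
S > Si: S lies to the right of Si in period 3, so the across-period effect alone puts S higher.
Note the exception: Sb has a higher electron affinity than P, contrary to the simple trend — both are half-filled np³, but the pairing/repulsion penalty for the added electron shrinks as the p orbitals become larger and more diffuse down the group, and for Sb that outweighs the weaker nuclear attraction.
Note the exception: Si has a higher electron affinity than P, contrary to the simple trend — adding an electron to P's half-filled 3p³ is unfavourable, so Si (3p²) has the more exothermic EA.
For reference (kJ/mol): Si 134, P 72, S 200, Sb 103.
So from highest to lowest: S > Si > Sb > P.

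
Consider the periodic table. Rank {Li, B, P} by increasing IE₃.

P < B < Li

Consider each +2 ion: Li²⁺ is already 1 electron into the core; B²⁺ still has 1 valence electron; P²⁺ still has 3 valence electrons.
Breaking into a closed-shell core is much more expensive than removing a leftover valence electron — Li has the largest IE_3 here.
Valence configurations: B²⁺ [He]2s¹, P²⁺ [Ne]3s²3p¹.
Approximate IE_3 values (kJ/mol): Li 11815, B 3660, P 2914.
So the third ionization energies run P < B < Li.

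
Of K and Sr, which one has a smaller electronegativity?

K

K is in period 4, group 1; Sr is in period 5, group 2.
Electronegativity increases across a period and decreases down a group, tracking effective nuclear charge and atomic size.
A diagonal step moves right (one effect) and down (the opposite effect) at once.
Sr > K: the two effects oppose for this pair; the across-period effect wins (0.95 vs 0.82).
Approximate values (Pauling): K 0.82, Sr 0.95.
So K has the smaller electronegativity (K < Sr).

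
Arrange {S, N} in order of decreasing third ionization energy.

IE_3 is the cost of taking one more electron from the +2 cation: S²⁺ still has 4 valence electrons; N²⁺ still has 3 valence electrons.
All are still removing valence electrons, so compare the +2 ions as you would atoms: IE_3 generally rises across a period (higher Z_eff) and falls down a group (larger shell), subject to the usual subshell exceptions.
Valence configurations: S²⁺ [Ne]3s²3p², N²⁺ [He]2s²2p¹.
The numbers (kJ/mol): S 3357, N 4578.
Putting it together, IE_3: S < N.

N > S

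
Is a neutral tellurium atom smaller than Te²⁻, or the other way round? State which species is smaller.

Forming Te²⁻ adds 2 electrons to Te. More electron–electron repulsion in the same shell, with unchanged nuclear charge, lets the cloud expand.
An anion is larger than its parent atom: Te²⁻ > Te.

Te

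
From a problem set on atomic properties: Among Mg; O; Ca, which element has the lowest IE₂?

Ca

The second ionization energy removes an electron from the +1 ion. For each element: Mg⁺ still has 1 valence electron; O⁺ still has 5 valence electrons; Ca⁺ still has 1 valence electron.
All are still removing valence electrons, so compare the +1 ions as you would atoms: IE_2 generally rises across a period (higher Z_eff) and falls down a group (larger shell), subject to the usual subshell exceptions.
Valence configurations: Mg⁺ [Ne]3s¹, O⁺ [He]2s²2p³, Ca⁺ [Ar]4s¹.
Approximate IE_2 values (kJ/mol): Mg 1451, O 3388, Ca 1145.
Putting it together, IE_2: Ca < Mg < O.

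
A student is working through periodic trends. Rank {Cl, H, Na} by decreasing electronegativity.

Cl, H, Na

Smaller atoms with higher effective nuclear charge are more electronegative.
Neither a single period nor a single group — weigh both effects.
H > Na: H sits above Na in group 1, so the down-group effect alone puts H higher.
Cl > H: the two effects oppose for this pair; the across-period effect wins (3.16 vs 2.20).
Tabulated electronegativity (Pauling): H 2.20, Na 0.93, Cl 3.16.
So from highest to lowest: Cl > H > Na.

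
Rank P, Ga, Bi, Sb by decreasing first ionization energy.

P, Sb, Bi, Ga

P is in period 3, group 15; Ga is in period 4, group 13; Sb is in period 5, group 15; Bi is in period 6, group 15.
IE₁ increases left→right with effective nuclear charge and decreases top→bottom as the valence shell moves farther out.
These span different periods and groups, so the two trends combine.
Bi > Ga: the two effects oppose for this pair; the across-period effect wins (703 vs 579 kJ/mol).
Sb > Bi: Sb sits above Bi in group 15, so the down-group effect alone puts Sb higher.
P > Sb: they share group 15; the group trend gives P the larger value.
Tabulated first ionization energy (kJ/mol): P 1012, Ga 579, Sb 831, Bi 703.
So from highest to lowest: P > Sb > Bi > Ga.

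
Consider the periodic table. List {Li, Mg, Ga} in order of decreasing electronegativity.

Ga > Mg > Li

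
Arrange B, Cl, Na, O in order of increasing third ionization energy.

B, Cl, O, Na

IE_3 is the cost of taking one more electron from the +2 cation: B²⁺ still has 1 valence electron; Cl²⁺ still has 5 valence electrons; Na²⁺ is already 1 electron into the core; O²⁺ still has 4 valence electrons.
Breaking into a closed-shell core is much more expensive than removing a leftover valence electron — Na has the largest IE_3 here.
Valence configurations: B²⁺ [He]2s¹, Cl²⁺ [Ne]3s²3p³, O²⁺ [He]2s²2p².
Approximate IE_3 values (kJ/mol): B 3660, Cl 3822, Na 6910, O 5300.
Putting it together, IE_3: B < Cl < O < Na.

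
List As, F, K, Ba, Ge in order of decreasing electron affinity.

F > Ge > As > K > Ba

F is in period 2, group 17; K is in period 4, group 1; Ge is in period 4, group 14; As is in period 4, group 15; Ba is in period 6, group 2.
Adding an electron releases more energy for atoms nearer the top right (short of the noble gases).
These span different periods and groups, so the two trends combine.
K > Ba: period and group pull opposite ways; the down-group shift dominates (48 vs 14 kJ/mol).
As > K: As lies to the right of K in period 4, so the across-period effect alone puts As higher.
Ge > As: this pair runs against the simple trend — see the exception note.
F > Ge: relative to Ge, both the across-period and down-group shifts push F's electron affinity up.
Note the exception: Ge has a higher electron affinity than As, contrary to the simple trend — adding an electron to As's half-filled 4p³ is unfavourable, so Ge (4p²) has the more exothermic EA.
Approximate values (kJ/mol): F 328, K 48, Ge 119, As 78, Ba 14.
So from highest to lowest: F > Ge > As > K > Ba.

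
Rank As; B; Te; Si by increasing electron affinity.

B, As, Si, Te

B is in period 2, group 13; Si is in period 3, group 14; As is in period 4, group 15; Te is in period 5, group 16.
EA tends to increase across a period and decrease down a group, though the pattern is less regular than for IE or radius.
These sit on a diagonal, where the across-period and down-group effects partly cancel.
As > B: the two effects oppose for this pair; the across-period effect wins (78 vs 27 kJ/mol).
Si > As: period and group pull opposite ways; the down-group shift dominates (134 vs 78 kJ/mol).
Te > Si: period and group pull opposite ways; the across-period shift dominates (190 vs 134 kJ/mol).
Approximate values (kJ/mol): B 27, Si 134, As 78, Te 190.
So from lowest to highest: B < As < Si < Te.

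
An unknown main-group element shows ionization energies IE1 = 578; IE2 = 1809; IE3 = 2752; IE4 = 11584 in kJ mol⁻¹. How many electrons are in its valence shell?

Look for the largest jump between consecutive ionization energies: IE4/IE3 ≈ 4.2, far larger than any earlier ratio.
That jump marks the point where a core electron is being removed. So the atom has 3 valence electrons.

3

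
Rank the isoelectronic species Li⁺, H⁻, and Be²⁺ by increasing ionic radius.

Be²⁺ < Li⁺ < H⁻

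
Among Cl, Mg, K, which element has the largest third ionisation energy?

Mg

After 2 electrons have been removed, what remains? Cl²⁺ still has 5 valence electrons; Mg²⁺ is the bare [Ne] core; K²⁺ is already 1 electron into the core.
Core electrons are held far more tightly than valence electrons, so K and Mg top the IE_3 order.
Approximate IE_3 values (kJ/mol): Cl 3822, Mg 7733, K 4420.
So the third ionization energies run Cl < K < Mg.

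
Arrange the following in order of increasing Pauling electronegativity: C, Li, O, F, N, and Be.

Li, Be, C, N, O, F

Li is in period 2, group 1; Be is in period 2, group 2; C is in period 2, group 14; N is in period 2, group 15; O is in period 2, group 16; F is in period 2, group 17.
Electronegativity increases across a period and decreases down a group, tracking effective nuclear charge and atomic size.
All lie in period 2, so electronegativity increases left to right.
So from lowest to highest: Li < Be < C < N < O < F.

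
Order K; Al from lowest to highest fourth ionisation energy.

IE_4 is the cost of taking one more electron from the +3 cation: K³⁺ is already 2 electrons into the core; Al³⁺ is the bare [Ne] core.
All of these are removing an electron from a noble-gas core or deeper; the smaller core (lower principal quantum number) is held far more tightly, and within a period the higher nuclear charge binds the same core more tightly.
Approximate IE_4 values (kJ/mol): K 5877, Al 11577.
Hence IE_4: K < Al.

K, Al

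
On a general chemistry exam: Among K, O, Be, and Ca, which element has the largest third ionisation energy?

Consider each +2 ion: K²⁺ is already 1 electron into the core; O²⁺ still has 4 valence electrons; Be²⁺ is the bare [He] core; Ca²⁺ is the bare [Ar] core.
Usually core removal costs more than valence removal, but here the competition is close: a tightly held n=2 valence electron can cost more to remove than an n=3 core electron, so the actual values have to decide it.
Approximate IE_3 values (kJ/mol): K 4420, O 5300, Be 14849, Ca 4912.
Putting it together, IE_3: K < Ca < O < Be.

Be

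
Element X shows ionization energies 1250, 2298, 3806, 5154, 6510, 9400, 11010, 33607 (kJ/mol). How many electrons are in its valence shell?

Look for the largest jump between consecutive ionization energies: IE8/IE7 ≈ 3.1, far larger than any earlier ratio.
That jump marks the point where a core electron is being removed. So the atom has 7 valence electrons.

7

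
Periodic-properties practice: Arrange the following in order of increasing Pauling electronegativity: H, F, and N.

H, N, F

H is in period 1, group 1; N is in period 2, group 15; F is in period 2, group 17.
EN rises left→right (higher Z_eff, smaller atoms) and falls top→bottom (larger, more shielded atoms).
Here both period and group differ, so the two effects have to be weighed against each other.
N > H: period and group pull opposite ways; the across-period shift dominates (3.04 vs 2.20).
F > N: both are in period 2; the period trend gives F the larger value.
For reference (Pauling): H 2.20, N 3.04, F 3.98.
So from lowest to highest: H < N < F.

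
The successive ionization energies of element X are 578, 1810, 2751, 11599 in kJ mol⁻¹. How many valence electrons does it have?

Look for the largest jump between consecutive ionization energies: IE4/IE3 ≈ 4.2, far larger than any earlier ratio.
That jump marks the point where a core electron is being removed. So the atom has 3 valence electrons.

3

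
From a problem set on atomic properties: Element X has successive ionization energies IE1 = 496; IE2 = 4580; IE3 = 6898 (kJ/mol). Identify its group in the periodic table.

Group 1

Look for the largest jump between consecutive ionization energies: IE2/IE1 ≈ 9.2, far larger than any earlier ratio.
That jump marks the point where a core electron is being removed. So the atom has 1 valence electron.
A main-group element with 1 valence electron is in group 1.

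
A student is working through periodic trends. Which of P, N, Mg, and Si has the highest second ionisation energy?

N

Consider each +1 ion: P⁺ still has 4 valence electrons; N⁺ still has 4 valence electrons; Mg⁺ still has 1 valence electron; Si⁺ still has 3 valence electrons.
All are still removing valence electrons, so compare the +1 ions as you would atoms: IE_2 generally rises across a period (higher Z_eff) and falls down a group (larger shell), subject to the usual subshell exceptions.
Valence configurations: P⁺ [Ne]3s²3p², N⁺ [He]2s²2p², Mg⁺ [Ne]3s¹, Si⁺ [Ne]3s²3p¹.
Tabulated IE_2 (kJ/mol): P 1907, N 2856, Mg 1451, Si 1577.
Hence IE_2: Mg < Si < P < N.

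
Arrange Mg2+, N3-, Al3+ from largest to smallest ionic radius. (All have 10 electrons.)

All of these have 10 electrons, so size is governed by nuclear charge alone: the more protons, the stronger the pull on the same electron cloud, and the smaller the ion.
Nuclear charges: Al3+ (Z=13), Mg2+ (Z=12), N3- (Z=7).
Largest to smallest: N3- > Mg2+ > Al3+.

N3- > Mg2+ > Al3+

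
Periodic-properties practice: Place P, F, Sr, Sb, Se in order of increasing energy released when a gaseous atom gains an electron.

Sr < P < Sb < Se < F

F is in period 2, group 17; P is in period 3, group 15; Se is in period 4, group 16; Sr is in period 5, group 2; Sb is in period 5, group 15.
Atoms with high Z_eff and room in the valence shell (especially the halogens) have the most exothermic electron affinities.
Neither a single period nor a single group — weigh both effects.
P > Sr: both effects reinforce here, so P is clearly the higher of the two.
Sb > P: this pair runs against the simple trend — see the exception note.
Se > Sb: relative to Sb, both the across-period and down-group shifts push Se's electron affinity up.
F > Se: relative to Se, both the across-period and down-group shifts push F's electron affinity up.
Note the exception: Sb has a higher electron affinity than P, contrary to the simple trend — both are half-filled np³, but the pairing/repulsion penalty for the added electron shrinks as the p orbitals become larger and more diffuse down the group, and for Sb that outweighs the weaker nuclear attraction.
Tabulated electron affinity (kJ/mol): F 328, P 72, Se 195, Sr 5, Sb 103.
So from lowest to highest: Sr < P < Sb < Se < F.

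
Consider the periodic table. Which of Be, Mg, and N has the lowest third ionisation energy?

Consider each +2 ion: Be²⁺ is the bare [He] core; Mg²⁺ is the bare [Ne] core; N²⁺ still has 3 valence electrons.
Breaking into a closed-shell core is much more expensive than removing a leftover valence electron — Mg and Be have the largest IE_3 here.
Approximate IE_3 values (kJ/mol): Be 14849, Mg 7733, N 4578.
So the third ionization energies run N < Mg < Be.

N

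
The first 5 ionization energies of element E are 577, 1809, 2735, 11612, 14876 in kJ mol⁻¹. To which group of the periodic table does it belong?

Group 13

Look for the largest jump between consecutive ionization energies: IE4/IE3 ≈ 4.2, far larger than any earlier ratio.
That jump marks the point where a core electron is being removed. So the atom has 3 valence electrons.
A main-group element with 3 valence electrons is in group 13.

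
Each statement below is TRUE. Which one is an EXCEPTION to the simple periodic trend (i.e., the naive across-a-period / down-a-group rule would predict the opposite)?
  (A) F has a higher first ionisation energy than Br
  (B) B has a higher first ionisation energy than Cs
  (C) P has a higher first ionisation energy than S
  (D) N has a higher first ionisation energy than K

(C)

The general trend: first ionisation energy increases across a period and decreases down a group.
(A) F (period 2, group 17) vs Br (period 4, group 17): the stated order agrees with the simple trend.
(B) B (period 2, group 13) vs Cs (period 6, group 1): the stated order agrees with the simple trend.
(C) P (period 3, group 15) vs S (period 3, group 16): the stated order contradicts the simple trend.
(D) N (period 2, group 15) vs K (period 4, group 1): the stated order agrees with the simple trend.
The exception is (C): S (3p⁴) ionizes more easily than half-filled P (3p³) because the paired 3p electron in S is pushed out by e⁻–e⁻ repulsion.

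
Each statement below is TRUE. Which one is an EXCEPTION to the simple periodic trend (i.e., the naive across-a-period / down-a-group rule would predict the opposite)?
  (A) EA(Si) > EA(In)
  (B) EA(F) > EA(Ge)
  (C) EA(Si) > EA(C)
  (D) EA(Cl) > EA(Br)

The general trend: electron affinity increases across a period and decreases down a group.
(A) Si (period 3, group 14) vs In (period 5, group 13): the stated order agrees with the simple trend.
(B) F (period 2, group 17) vs Ge (period 4, group 14): the stated order agrees with the simple trend.
(C) Si (period 3, group 14) vs C (period 2, group 14): the stated order contradicts the simple trend.
(D) Cl (period 3, group 17) vs Br (period 4, group 17): the stated order agrees with the simple trend.
The exception is (C): Si's larger, more diffuse 3p orbitals accept an added electron slightly more readily than C's compact 2p.

(C)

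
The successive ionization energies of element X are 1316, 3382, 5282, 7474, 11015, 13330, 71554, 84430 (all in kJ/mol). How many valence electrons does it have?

Look for the largest jump between consecutive ionization energies: IE7/IE6 ≈ 5.4, far larger than any earlier ratio.
That jump marks the point where a core electron is being removed. So the atom has 6 valence electrons.

6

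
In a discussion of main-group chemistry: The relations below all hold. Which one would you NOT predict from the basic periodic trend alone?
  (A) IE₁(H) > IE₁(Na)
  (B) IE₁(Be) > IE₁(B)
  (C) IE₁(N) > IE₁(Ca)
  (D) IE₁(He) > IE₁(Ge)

(B)

The general trend: first ionisation energy increases across a period and decreases down a group.
(A) H (period 1, group 1) vs Na (period 3, group 1): the stated order agrees with the simple trend.
(B) Be (period 2, group 2) vs B (period 2, group 13): the stated order contradicts the simple trend.
(C) N (period 2, group 15) vs Ca (period 4, group 2): the stated order agrees with the simple trend.
(D) He (period 1, group 18) vs Ge (period 4, group 14): the stated order agrees with the simple trend.
The exception is (B): removing B's lone 2p electron is easier than breaking Be's filled 2s².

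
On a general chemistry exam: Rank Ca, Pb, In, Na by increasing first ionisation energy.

Na is in period 3, group 1; Ca is in period 4, group 2; In is in period 5, group 13; Pb is in period 6, group 14.
First ionization energy rises across a period (greater Z_eff holds electrons more tightly) and falls down a group (valence electrons are farther from the nucleus).
A diagonal step moves right (one effect) and down (the opposite effect) at once.
In > Na: period and group pull opposite ways; the across-period shift dominates (558 vs 496 kJ/mol).
Ca > In: the two effects oppose for this pair; the down-group effect wins (590 vs 558 kJ/mol).
Pb > Ca: the two effects oppose for this pair; the across-period effect wins (716 vs 590 kJ/mol).
Approximate values (kJ/mol): Na 496, Ca 590, In 558, Pb 716.
So from lowest to highest: Na < In < Ca < Pb.

Na < In < Ca < Pb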